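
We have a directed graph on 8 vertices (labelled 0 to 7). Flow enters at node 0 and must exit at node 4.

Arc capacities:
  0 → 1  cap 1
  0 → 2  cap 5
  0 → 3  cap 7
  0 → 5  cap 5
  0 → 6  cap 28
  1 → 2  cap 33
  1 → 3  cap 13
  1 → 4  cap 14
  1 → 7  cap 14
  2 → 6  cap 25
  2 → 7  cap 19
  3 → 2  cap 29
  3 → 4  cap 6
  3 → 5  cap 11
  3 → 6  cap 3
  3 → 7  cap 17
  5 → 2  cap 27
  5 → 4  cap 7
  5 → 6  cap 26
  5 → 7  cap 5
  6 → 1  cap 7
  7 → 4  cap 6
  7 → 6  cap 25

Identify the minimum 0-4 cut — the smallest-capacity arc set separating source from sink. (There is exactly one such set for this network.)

Min-cut arcs: {(0,1), (0,2), (0,3), (0,5), (6,1)} (total capacity 25)

augment #1: 0→1→4 push 1
augment #2: 0→3→4 push 6
augment #3: 0→5→4 push 5
augment #4: 0→2→7→4 push 5
augment #5: 0→3→5→4 push 1
augment #6: 0→6→1→4 push 7
max flow = 25; residual-reachable set from 0 gives S-side
cut edges (S→T): {(0,1), (0,2), (0,3), (0,5), (6,1)} total cap 25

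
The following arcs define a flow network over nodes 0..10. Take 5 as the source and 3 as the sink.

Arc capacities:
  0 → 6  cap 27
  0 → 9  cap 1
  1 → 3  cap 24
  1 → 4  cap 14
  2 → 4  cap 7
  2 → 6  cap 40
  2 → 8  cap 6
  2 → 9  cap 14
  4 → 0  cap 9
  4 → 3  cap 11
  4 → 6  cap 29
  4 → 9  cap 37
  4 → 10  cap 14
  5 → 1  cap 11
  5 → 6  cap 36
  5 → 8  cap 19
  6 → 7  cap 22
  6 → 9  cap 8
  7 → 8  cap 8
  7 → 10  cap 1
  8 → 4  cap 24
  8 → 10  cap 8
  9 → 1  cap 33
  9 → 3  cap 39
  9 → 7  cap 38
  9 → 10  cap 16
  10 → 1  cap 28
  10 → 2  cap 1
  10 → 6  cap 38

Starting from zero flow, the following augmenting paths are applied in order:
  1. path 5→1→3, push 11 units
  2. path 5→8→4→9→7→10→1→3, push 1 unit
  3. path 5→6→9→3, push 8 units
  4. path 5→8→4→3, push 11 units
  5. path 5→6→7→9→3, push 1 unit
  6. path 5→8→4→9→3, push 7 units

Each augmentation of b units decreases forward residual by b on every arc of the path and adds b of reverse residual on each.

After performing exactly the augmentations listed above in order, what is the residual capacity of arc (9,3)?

after path 1 (5→1→3, push 11): res(9,3)=39
after path 2 (5→8→4→9→7→10→1→3, push 1): res(9,3)=39
after path 3 (5→6→9→3, push 8): res(9,3)=31
after path 4 (5→8→4→3, push 11): res(9,3)=31
after path 5 (5→6→7→9→3, push 1): res(9,3)=30
after path 6 (5→8→4→9→3, push 7): res(9,3)=23

Residual capacity of (9,3): 23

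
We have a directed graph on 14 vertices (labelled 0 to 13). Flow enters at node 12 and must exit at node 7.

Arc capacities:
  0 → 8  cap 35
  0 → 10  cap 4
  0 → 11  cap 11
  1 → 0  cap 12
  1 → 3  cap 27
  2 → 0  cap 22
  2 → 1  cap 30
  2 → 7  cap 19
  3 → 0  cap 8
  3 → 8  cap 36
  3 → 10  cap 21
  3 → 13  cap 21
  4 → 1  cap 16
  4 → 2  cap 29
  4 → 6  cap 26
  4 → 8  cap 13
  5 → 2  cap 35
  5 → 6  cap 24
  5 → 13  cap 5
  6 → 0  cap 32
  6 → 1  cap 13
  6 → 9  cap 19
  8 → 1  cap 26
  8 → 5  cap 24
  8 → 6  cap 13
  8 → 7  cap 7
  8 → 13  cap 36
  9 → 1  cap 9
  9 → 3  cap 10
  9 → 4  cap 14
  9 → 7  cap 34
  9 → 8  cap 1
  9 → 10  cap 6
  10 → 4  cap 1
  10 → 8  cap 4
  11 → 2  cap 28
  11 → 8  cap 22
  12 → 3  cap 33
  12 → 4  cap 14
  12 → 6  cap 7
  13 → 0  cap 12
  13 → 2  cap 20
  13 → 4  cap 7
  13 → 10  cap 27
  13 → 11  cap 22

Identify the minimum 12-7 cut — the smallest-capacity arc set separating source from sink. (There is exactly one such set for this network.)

augment #1: 12→3→8→7 push 7
augment #2: 12→4→2→7 push 14
augment #3: 12→6→9→7 push 7
augment #4: 12→3→13→2→7 push 5
augment #5: 12→3→8→6→9→7 push 12
max flow = 45; residual-reachable set from 12 gives S-side
cut edges (S→T): {(2,7), (6,9), (8,7)} total cap 45

Min-cut arcs: {(2,7), (6,9), (8,7)} (total capacity 45)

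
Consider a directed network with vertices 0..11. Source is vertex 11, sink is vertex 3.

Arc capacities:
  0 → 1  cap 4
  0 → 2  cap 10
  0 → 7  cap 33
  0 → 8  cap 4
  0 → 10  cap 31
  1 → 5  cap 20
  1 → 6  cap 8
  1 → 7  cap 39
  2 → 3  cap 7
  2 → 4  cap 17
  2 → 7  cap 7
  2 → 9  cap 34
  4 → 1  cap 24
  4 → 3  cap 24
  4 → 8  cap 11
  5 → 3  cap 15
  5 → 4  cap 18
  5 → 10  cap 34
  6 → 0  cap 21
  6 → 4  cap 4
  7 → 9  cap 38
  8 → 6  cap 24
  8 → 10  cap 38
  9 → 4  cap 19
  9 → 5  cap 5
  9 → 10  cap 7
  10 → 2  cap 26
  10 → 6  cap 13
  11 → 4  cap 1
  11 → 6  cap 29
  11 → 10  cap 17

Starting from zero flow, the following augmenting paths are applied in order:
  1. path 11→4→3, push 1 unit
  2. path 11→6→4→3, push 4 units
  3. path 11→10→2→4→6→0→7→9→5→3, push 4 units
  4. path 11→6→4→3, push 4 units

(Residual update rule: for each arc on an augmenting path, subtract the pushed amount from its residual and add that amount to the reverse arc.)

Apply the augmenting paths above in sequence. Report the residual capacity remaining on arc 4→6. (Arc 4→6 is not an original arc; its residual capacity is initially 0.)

after path 1 (11→4→3, push 1): res(4,6)=0
after path 2 (11→6→4→3, push 4): res(4,6)=4
after path 3 (11→10→2→4→6→0→7→9→5→3, push 4): res(4,6)=0
after path 4 (11→6→4→3, push 4): res(4,6)=4

Residual capacity of (4,6): 4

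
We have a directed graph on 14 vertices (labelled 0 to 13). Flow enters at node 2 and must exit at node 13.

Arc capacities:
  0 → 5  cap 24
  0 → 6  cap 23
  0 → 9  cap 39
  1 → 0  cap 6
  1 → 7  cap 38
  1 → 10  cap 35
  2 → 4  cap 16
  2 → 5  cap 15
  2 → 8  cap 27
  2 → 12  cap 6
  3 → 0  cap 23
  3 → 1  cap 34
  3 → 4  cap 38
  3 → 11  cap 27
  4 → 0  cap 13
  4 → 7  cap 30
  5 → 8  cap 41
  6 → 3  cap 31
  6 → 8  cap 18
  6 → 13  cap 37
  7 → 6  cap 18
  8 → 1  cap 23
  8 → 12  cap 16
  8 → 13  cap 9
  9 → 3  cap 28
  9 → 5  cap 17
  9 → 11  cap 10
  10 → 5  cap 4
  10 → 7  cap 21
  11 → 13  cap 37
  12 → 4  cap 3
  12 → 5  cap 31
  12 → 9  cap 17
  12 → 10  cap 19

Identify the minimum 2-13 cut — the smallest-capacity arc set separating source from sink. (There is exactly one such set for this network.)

augment #1: 2→8→13 push 9
augment #2: 2→4→0→6→13 push 13
augment #3: 2→4→7→6→13 push 3
augment #4: 2→12→9→11→13 push 6
augment #5: 2→8→1→0→6→13 push 6
augment #6: 2→8→1→7→6→13 push 12
augment #7: 2→5→8→1→7→6→13 push 3
augment #8: 2→5→8→12→9→11→13 push 4
augment #9: 2→5→8→12→9→3→11→13 push 7
max flow = 63; residual-reachable set from 2 gives S-side
cut edges (S→T): {(1,0), (4,0), (7,6), (8,13), (12,9)} total cap 63

Min-cut arcs: {(1,0), (4,0), (7,6), (8,13), (12,9)} (total capacity 63)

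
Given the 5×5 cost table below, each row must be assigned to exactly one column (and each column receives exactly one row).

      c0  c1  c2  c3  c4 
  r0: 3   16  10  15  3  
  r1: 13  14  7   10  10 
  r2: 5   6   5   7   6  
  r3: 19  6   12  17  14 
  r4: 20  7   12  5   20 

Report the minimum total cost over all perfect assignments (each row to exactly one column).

optimal assignment: row0→col4 (cost 3), row1→col2 (cost 7), row2→col0 (cost 5), row3→col1 (cost 6), row4→col3 (cost 5)
total = 3 + 7 + 5 + 6 + 5 = 26

Minimum assignment cost: 26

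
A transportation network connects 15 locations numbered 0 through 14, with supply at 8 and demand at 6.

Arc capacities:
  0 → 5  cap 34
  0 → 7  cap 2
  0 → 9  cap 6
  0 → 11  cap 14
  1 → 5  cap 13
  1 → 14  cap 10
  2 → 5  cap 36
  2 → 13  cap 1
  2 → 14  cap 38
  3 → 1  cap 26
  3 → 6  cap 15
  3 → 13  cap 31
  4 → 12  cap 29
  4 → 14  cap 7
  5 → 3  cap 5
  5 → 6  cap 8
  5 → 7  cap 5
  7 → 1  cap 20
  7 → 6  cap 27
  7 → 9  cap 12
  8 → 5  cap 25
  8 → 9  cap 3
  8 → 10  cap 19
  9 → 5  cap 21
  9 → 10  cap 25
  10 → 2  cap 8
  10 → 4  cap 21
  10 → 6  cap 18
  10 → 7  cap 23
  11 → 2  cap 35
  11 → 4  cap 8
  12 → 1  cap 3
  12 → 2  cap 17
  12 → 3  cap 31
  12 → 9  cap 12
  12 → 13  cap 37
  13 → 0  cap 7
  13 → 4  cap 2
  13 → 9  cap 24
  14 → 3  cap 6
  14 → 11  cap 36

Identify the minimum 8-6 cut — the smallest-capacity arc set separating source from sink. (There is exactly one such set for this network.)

augment #1: 8→5→6 push 8
augment #2: 8→10→6 push 18
augment #3: 8→5→3→6 push 5
augment #4: 8→5→7→6 push 5
augment #5: 8→10→7→6 push 1
augment #6: 8→9→10→7→6 push 3
max flow = 40; residual-reachable set from 8 gives S-side
cut edges (S→T): {(5,3), (5,6), (5,7), (8,9), (8,10)} total cap 40

Min-cut arcs: {(5,3), (5,6), (5,7), (8,9), (8,10)} (total capacity 40)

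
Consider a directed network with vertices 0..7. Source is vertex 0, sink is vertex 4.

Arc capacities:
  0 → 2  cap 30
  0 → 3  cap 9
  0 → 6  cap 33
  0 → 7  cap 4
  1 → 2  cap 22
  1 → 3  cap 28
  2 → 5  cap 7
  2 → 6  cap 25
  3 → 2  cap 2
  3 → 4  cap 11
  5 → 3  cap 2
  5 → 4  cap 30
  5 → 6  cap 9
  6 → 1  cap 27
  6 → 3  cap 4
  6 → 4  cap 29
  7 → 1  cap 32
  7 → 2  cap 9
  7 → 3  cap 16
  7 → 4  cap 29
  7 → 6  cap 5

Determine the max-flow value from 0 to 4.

Maximum flow value: 51

augment #1: 0→3→4 bottleneck 9, total now 9
augment #2: 0→6→4 bottleneck 29, total now 38
augment #3: 0→7→4 bottleneck 4, total now 42
augment #4: 0→2→5→4 bottleneck 7, total now 49
augment #5: 0→6→3→4 bottleneck 2, total now 51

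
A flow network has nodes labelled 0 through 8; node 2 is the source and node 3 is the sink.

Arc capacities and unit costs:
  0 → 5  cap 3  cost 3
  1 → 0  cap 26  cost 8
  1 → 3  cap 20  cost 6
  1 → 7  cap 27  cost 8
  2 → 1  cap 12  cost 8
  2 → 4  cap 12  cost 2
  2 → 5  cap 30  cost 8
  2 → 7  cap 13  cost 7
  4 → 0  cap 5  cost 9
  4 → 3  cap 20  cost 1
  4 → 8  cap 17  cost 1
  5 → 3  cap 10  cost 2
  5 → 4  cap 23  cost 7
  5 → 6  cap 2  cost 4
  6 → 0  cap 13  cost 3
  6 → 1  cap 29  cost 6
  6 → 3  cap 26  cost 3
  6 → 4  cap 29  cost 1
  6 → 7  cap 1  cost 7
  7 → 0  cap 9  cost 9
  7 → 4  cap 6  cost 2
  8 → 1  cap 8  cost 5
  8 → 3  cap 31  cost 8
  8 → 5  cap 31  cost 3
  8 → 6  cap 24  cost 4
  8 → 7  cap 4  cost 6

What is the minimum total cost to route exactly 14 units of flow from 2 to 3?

Minimum cost for 14 units: 56

shortest-cost path #1: 2→4→3 push 12 @ unit cost 3 (adds 36)
shortest-cost path #2: 2→5→3 push 2 @ unit cost 10 (adds 20)
total cost = 56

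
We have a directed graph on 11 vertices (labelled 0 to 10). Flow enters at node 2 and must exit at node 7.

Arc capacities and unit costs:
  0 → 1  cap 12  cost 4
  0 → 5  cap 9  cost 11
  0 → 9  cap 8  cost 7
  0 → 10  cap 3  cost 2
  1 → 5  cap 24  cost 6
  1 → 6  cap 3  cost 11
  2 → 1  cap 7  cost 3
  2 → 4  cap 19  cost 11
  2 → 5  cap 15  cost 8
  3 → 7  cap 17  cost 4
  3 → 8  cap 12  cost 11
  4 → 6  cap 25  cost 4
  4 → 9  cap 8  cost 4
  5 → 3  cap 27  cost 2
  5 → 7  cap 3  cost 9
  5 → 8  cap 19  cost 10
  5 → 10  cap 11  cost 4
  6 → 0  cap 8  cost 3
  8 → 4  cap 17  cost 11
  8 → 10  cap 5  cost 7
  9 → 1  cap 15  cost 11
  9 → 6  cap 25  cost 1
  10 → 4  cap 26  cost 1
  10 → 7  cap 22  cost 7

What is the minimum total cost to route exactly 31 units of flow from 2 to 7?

shortest-cost path #1: 2→5→3→7 push 15 @ unit cost 14 (adds 210)
shortest-cost path #2: 2→1→5→3→7 push 2 @ unit cost 15 (adds 30)
shortest-cost path #3: 2→1→5→7 push 3 @ unit cost 18 (adds 54)
shortest-cost path #4: 2→1→5→10→7 push 2 @ unit cost 20 (adds 40)
shortest-cost path #5: 2→4→6→0→10→7 push 3 @ unit cost 27 (adds 81)
shortest-cost path #6: 2→4→6→0→1→5→10→7 push 5 @ unit cost 39 (adds 195)
shortest-cost path #7: 2→4→9→1→5→10→7 push 1 @ unit cost 43 (adds 43)
total cost = 653

Minimum cost for 31 units: 653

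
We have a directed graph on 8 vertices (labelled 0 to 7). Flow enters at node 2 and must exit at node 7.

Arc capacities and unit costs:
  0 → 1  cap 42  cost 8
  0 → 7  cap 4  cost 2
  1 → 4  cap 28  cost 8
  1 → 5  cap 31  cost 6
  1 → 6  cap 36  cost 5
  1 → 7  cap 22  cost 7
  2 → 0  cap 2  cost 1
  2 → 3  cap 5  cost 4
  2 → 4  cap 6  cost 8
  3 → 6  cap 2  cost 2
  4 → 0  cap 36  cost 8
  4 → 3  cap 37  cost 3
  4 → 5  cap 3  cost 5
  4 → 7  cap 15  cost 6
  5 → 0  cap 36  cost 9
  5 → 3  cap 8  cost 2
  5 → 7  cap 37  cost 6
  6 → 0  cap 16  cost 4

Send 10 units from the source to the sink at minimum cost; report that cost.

Minimum cost for 10 units: 114

shortest-cost path #1: 2→0→7 push 2 @ unit cost 3 (adds 6)
shortest-cost path #2: 2→3→6→0→7 push 2 @ unit cost 12 (adds 24)
shortest-cost path #3: 2→4→7 push 6 @ unit cost 14 (adds 84)
total cost = 114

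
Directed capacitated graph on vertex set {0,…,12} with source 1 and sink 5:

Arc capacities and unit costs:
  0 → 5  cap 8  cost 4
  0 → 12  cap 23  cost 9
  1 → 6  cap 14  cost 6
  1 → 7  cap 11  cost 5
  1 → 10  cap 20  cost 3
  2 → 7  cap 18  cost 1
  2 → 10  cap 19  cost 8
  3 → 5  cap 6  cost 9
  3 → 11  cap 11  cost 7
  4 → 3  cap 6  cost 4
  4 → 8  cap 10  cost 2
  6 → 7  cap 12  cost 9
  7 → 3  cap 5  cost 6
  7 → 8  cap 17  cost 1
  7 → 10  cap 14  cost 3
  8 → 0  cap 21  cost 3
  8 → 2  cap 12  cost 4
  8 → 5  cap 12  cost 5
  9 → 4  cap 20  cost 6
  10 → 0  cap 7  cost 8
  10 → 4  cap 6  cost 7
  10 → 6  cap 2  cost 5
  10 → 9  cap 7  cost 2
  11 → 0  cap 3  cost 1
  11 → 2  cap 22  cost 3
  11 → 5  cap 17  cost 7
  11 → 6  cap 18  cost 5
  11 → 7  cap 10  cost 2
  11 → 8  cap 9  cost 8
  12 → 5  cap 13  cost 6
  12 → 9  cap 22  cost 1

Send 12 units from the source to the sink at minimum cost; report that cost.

Minimum cost for 12 units: 136

shortest-cost path #1: 1→7→8→5 push 11 @ unit cost 11 (adds 121)
shortest-cost path #2: 1→10→0→5 push 1 @ unit cost 15 (adds 15)
total cost = 136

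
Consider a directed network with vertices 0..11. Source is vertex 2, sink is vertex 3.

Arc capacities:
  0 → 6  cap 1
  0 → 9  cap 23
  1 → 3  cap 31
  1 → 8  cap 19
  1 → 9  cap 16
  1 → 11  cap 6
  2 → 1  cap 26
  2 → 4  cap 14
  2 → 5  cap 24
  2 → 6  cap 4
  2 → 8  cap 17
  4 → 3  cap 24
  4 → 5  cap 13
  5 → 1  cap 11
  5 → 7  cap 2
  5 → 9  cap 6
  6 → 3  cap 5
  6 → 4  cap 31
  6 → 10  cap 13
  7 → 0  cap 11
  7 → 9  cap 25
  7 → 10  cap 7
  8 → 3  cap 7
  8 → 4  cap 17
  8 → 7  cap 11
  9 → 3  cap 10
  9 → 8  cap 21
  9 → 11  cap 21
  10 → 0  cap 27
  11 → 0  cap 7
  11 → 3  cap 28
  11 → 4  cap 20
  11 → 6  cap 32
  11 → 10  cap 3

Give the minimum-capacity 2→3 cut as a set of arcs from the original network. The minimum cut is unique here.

augment #1: 2→1→3 push 26
augment #2: 2→4→3 push 14
augment #3: 2→6→3 push 4
augment #4: 2→8→3 push 7
augment #5: 2→5→1→3 push 5
augment #6: 2→5→9→3 push 6
augment #7: 2→8→4→3 push 10
augment #8: 2→5→1→9→3 push 4
augment #9: 2→5→1→11→3 push 2
augment #10: 2→5→7→0→6→3 push 1
augment #11: 2→5→7→9→11→3 push 1
max flow = 80; residual-reachable set from 2 gives S-side
cut edges (S→T): {(2,1), (2,4), (2,6), (2,8), (5,1), (5,7), (5,9)} total cap 80

Min-cut arcs: {(2,1), (2,4), (2,6), (2,8), (5,1), (5,7), (5,9)} (total capacity 80)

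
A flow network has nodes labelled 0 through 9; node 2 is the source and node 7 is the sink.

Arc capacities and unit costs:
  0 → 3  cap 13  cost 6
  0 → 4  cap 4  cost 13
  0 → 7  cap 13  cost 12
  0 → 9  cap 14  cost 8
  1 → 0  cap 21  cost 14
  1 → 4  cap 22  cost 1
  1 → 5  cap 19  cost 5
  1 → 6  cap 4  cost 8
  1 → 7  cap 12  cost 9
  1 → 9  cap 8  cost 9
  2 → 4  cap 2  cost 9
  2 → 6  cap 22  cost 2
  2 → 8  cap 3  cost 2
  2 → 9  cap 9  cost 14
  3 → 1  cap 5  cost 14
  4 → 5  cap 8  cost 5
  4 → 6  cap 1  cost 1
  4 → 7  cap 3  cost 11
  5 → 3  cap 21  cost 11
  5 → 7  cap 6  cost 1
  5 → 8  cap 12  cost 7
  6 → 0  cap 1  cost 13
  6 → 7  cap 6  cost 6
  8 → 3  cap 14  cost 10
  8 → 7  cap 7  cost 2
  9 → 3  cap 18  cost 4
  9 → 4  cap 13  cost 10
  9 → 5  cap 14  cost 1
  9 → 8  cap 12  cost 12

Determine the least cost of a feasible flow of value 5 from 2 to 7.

Minimum cost for 5 units: 28

shortest-cost path #1: 2→8→7 push 3 @ unit cost 4 (adds 12)
shortest-cost path #2: 2→6→7 push 2 @ unit cost 8 (adds 16)
total cost = 28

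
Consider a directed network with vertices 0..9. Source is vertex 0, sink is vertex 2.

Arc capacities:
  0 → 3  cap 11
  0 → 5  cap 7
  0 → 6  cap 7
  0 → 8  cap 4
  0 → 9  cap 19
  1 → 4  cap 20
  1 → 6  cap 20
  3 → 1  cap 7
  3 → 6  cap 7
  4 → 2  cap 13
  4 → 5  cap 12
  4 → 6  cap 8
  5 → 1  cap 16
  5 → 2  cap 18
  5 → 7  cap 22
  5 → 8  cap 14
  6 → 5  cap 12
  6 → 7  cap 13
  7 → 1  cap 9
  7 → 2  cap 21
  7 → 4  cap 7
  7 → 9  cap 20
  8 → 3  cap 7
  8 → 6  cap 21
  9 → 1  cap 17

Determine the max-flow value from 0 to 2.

augment #1: 0→5→2 bottleneck 7, total now 7
augment #2: 0→6→5→2 bottleneck 7, total now 14
augment #3: 0→3→1→4→2 bottleneck 7, total now 21
augment #4: 0→3→6→5→2 bottleneck 4, total now 25
augment #5: 0→8→6→7→2 bottleneck 4, total now 29
augment #6: 0→9→1→4→2 bottleneck 6, total now 35
augment #7: 0→9→1→6→7→2 bottleneck 9, total now 44
augment #8: 0→9→1→4→5→7→2 bottleneck 2, total now 46

Maximum flow value: 46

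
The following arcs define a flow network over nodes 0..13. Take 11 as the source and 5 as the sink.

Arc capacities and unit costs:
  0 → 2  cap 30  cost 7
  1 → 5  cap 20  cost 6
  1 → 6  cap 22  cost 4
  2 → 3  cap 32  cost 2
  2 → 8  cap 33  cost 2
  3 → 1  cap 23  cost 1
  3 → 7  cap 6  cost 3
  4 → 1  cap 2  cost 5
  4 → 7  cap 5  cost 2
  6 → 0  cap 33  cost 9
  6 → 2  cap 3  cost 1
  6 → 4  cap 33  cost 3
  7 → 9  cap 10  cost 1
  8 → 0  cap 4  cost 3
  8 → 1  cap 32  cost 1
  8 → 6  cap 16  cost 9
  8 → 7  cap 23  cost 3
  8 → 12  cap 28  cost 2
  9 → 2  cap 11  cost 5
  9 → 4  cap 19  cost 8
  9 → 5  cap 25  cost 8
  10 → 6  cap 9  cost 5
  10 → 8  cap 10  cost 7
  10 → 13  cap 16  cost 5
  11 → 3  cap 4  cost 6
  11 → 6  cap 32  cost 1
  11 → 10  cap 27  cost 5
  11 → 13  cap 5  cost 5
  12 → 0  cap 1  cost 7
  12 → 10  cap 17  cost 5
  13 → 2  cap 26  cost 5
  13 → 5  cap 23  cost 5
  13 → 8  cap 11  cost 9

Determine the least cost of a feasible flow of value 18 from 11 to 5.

shortest-cost path #1: 11→13→5 push 5 @ unit cost 10 (adds 50)
shortest-cost path #2: 11→6→2→3→1→5 push 3 @ unit cost 11 (adds 33)
shortest-cost path #3: 11→3→1→5 push 4 @ unit cost 13 (adds 52)
shortest-cost path #4: 11→10→13→5 push 6 @ unit cost 15 (adds 90)
total cost = 225

Minimum cost for 18 units: 225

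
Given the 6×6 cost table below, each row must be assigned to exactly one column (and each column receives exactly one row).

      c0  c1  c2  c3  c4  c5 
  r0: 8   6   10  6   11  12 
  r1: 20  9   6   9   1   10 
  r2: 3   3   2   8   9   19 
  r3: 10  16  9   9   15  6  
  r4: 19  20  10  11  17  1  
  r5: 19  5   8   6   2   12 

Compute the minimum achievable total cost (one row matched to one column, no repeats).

Minimum assignment cost: 25

one of 2 optimal assignments: row0→col3 (cost 6), row1→col4 (cost 1), row2→col0 (cost 3), row3→col2 (cost 9), row4→col5 (cost 1), row5→col1 (cost 5)
total = 6 + 1 + 3 + 9 + 1 + 5 = 25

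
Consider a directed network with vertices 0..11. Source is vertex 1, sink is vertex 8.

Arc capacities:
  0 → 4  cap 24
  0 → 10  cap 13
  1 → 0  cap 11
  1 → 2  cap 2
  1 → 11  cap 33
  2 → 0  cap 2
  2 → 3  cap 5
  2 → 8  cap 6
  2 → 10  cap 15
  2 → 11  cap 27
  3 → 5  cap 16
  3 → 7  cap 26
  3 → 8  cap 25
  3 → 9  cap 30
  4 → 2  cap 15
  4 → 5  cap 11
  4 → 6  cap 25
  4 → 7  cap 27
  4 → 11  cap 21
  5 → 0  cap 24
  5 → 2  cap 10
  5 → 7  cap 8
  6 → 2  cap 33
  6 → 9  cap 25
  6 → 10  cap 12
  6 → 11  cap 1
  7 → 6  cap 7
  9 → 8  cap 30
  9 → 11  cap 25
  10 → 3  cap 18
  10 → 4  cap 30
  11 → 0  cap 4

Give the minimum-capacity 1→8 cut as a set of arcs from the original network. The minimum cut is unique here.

augment #1: 1→2→8 push 2
augment #2: 1→0→4→2→8 push 4
augment #3: 1→0→10→3→8 push 7
augment #4: 1→11→0→10→3→8 push 4
max flow = 17; residual-reachable set from 1 gives S-side
cut edges (S→T): {(1,0), (1,2), (11,0)} total cap 17

Min-cut arcs: {(1,0), (1,2), (11,0)} (total capacity 17)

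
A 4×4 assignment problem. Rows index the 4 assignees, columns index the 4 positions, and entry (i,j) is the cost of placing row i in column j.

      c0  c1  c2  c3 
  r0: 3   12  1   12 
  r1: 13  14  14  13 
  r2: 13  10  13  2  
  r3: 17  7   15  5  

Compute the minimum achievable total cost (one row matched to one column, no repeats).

Minimum assignment cost: 23

optimal assignment: row0→col2 (cost 1), row1→col0 (cost 13), row2→col3 (cost 2), row3→col1 (cost 7)
total = 1 + 13 + 2 + 7 = 23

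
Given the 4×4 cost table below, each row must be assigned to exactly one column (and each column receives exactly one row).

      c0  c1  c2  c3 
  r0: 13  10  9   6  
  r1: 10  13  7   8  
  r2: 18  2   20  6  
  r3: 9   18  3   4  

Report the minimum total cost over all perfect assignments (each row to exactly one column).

optimal assignment: row0→col3 (cost 6), row1→col0 (cost 10), row2→col1 (cost 2), row3→col2 (cost 3)
total = 6 + 10 + 2 + 3 = 21

Minimum assignment cost: 21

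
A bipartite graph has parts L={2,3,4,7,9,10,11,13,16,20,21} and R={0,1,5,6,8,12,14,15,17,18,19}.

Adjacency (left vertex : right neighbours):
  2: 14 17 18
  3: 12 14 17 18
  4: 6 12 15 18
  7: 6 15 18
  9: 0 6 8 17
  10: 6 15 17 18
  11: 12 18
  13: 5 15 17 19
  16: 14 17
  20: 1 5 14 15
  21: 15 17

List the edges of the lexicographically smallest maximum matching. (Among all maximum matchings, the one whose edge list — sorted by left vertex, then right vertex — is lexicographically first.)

Lex-smallest maximum matching: {(2,14), (3,12), (4,6), (7,15), (9,0), (10,17), (11,18), (13,5), (20,1)}

|M| = 9 (so the lex-smallest maximum matching has 9 edges)
process left vertices in ascending order; for each, take the smallest-labelled available neighbour that still permits 9 edges overall, or leave it unmatched if none does
lex-smallest matching: {2-14, 3-12, 4-6, 7-15, 9-0, 10-17, 11-18, 13-5, 20-1}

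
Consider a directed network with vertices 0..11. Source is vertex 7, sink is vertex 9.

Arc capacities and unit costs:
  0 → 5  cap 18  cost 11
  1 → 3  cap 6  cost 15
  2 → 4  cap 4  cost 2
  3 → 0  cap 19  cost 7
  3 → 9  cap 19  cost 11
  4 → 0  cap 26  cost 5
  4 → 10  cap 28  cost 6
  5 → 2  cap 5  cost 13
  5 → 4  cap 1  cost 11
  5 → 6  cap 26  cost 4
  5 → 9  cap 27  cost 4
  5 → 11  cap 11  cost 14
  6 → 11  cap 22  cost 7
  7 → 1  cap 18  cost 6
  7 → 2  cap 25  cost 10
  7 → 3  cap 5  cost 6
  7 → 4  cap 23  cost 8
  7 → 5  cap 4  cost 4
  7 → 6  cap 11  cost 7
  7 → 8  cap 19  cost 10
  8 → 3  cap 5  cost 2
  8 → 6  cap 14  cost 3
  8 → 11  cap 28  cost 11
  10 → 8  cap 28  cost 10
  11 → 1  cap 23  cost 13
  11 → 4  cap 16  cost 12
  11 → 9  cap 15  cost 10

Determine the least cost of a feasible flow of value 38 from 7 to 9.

Minimum cost for 38 units: 860

shortest-cost path #1: 7→5→9 push 4 @ unit cost 8 (adds 32)
shortest-cost path #2: 7→3→9 push 5 @ unit cost 17 (adds 85)
shortest-cost path #3: 7→8→3→9 push 5 @ unit cost 23 (adds 115)
shortest-cost path #4: 7→6→11→9 push 11 @ unit cost 24 (adds 264)
shortest-cost path #5: 7→4→0→5→9 push 13 @ unit cost 28 (adds 364)
total cost = 860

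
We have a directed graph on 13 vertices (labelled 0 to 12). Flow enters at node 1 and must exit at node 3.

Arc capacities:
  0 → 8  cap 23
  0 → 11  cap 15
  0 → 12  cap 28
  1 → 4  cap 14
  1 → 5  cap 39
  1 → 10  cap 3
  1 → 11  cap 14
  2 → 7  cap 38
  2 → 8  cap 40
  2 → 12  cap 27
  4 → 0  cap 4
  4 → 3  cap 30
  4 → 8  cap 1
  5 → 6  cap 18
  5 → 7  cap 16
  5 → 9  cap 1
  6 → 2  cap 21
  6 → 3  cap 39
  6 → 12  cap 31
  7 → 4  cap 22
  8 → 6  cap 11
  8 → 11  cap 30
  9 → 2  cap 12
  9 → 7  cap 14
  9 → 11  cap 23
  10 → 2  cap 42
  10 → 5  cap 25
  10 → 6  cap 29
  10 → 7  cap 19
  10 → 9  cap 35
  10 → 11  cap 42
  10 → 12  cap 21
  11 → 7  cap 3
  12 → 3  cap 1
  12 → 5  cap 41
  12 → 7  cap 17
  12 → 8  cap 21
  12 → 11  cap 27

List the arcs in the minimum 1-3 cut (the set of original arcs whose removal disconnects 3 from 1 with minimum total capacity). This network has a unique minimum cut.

Min-cut arcs: {(1,4), (1,10), (5,6), (5,7), (5,9), (11,7)} (total capacity 55)

augment #1: 1→4→3 push 14
augment #2: 1→5→6→3 push 18
augment #3: 1→10→6→3 push 3
augment #4: 1→5→7→4→3 push 16
augment #5: 1→5→9→2→12→3 push 1
augment #6: 1→11→7→4→8→6→3 push 1
augment #7: 1→11→7→4→0→8→6→3 push 2
max flow = 55; residual-reachable set from 1 gives S-side
cut edges (S→T): {(1,4), (1,10), (5,6), (5,7), (5,9), (11,7)} total cap 55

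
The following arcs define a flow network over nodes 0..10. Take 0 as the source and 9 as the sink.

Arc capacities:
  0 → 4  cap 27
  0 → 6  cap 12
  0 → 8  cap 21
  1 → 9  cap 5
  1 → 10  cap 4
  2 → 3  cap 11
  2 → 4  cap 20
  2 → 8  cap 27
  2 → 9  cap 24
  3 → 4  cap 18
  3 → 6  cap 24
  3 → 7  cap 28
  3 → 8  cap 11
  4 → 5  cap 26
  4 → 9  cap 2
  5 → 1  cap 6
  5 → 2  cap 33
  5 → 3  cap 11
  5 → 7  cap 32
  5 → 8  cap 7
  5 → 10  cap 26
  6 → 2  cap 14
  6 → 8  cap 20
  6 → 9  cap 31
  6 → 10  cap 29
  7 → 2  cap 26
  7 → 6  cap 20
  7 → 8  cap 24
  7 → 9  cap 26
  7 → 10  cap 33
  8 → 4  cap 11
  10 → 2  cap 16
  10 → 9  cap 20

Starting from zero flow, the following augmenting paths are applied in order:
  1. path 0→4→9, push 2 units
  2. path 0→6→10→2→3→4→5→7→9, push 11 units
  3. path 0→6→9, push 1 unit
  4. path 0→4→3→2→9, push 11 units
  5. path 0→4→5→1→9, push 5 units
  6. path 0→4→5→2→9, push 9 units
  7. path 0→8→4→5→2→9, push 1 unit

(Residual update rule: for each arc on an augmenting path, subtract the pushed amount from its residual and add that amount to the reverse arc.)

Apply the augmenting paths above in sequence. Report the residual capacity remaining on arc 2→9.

after path 1 (0→4→9, push 2): res(2,9)=24
after path 2 (0→6→10→2→3→4→5→7→9, push 11): res(2,9)=24
after path 3 (0→6→9, push 1): res(2,9)=24
after path 4 (0→4→3→2→9, push 11): res(2,9)=13
after path 5 (0→4→5→1→9, push 5): res(2,9)=13
after path 6 (0→4→5→2→9, push 9): res(2,9)=4
after path 7 (0→8→4→5→2→9, push 1): res(2,9)=3

Residual capacity of (2,9): 3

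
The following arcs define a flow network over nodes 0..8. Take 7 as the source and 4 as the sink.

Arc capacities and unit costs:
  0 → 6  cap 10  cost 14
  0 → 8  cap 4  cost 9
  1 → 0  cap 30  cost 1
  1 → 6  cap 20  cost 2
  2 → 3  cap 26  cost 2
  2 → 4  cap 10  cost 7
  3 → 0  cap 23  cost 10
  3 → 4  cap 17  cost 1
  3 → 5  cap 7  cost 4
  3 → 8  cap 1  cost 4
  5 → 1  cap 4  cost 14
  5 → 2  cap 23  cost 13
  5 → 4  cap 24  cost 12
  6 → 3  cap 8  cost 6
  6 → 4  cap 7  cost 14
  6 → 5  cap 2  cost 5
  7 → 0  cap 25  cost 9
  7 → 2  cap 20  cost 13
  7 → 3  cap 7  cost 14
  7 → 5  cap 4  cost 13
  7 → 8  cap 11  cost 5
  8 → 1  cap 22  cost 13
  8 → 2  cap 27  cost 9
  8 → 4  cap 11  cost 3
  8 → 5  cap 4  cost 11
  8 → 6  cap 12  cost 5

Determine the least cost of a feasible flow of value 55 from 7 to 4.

shortest-cost path #1: 7→8→4 push 11 @ unit cost 8 (adds 88)
shortest-cost path #2: 7→3→4 push 7 @ unit cost 15 (adds 105)
shortest-cost path #3: 7→2→3→4 push 10 @ unit cost 16 (adds 160)
shortest-cost path #4: 7→2→4 push 10 @ unit cost 20 (adds 200)
shortest-cost path #5: 7→5→4 push 4 @ unit cost 25 (adds 100)
shortest-cost path #6: 7→0→6→4 push 7 @ unit cost 37 (adds 259)
shortest-cost path #7: 7→0→6→5→4 push 2 @ unit cost 40 (adds 80)
shortest-cost path #8: 7→0→8→5→4 push 4 @ unit cost 41 (adds 164)
total cost = 1156

Minimum cost for 55 units: 1156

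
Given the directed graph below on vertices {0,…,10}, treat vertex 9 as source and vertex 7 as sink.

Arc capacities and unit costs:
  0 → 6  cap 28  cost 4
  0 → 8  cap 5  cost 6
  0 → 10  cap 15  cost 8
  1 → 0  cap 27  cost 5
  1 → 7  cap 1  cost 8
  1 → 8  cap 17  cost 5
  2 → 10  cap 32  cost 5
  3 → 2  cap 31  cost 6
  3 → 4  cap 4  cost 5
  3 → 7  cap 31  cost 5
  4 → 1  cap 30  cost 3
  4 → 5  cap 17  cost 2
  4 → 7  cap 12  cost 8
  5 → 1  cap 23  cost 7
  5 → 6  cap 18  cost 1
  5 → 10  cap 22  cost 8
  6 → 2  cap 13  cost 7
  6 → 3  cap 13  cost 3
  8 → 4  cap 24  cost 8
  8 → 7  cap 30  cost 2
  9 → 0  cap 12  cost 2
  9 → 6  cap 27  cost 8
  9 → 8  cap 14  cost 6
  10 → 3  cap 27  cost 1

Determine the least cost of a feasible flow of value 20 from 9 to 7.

Minimum cost for 20 units: 176

shortest-cost path #1: 9→8→7 push 14 @ unit cost 8 (adds 112)
shortest-cost path #2: 9→0→8→7 push 5 @ unit cost 10 (adds 50)
shortest-cost path #3: 9→0→6→3→7 push 1 @ unit cost 14 (adds 14)
total cost = 176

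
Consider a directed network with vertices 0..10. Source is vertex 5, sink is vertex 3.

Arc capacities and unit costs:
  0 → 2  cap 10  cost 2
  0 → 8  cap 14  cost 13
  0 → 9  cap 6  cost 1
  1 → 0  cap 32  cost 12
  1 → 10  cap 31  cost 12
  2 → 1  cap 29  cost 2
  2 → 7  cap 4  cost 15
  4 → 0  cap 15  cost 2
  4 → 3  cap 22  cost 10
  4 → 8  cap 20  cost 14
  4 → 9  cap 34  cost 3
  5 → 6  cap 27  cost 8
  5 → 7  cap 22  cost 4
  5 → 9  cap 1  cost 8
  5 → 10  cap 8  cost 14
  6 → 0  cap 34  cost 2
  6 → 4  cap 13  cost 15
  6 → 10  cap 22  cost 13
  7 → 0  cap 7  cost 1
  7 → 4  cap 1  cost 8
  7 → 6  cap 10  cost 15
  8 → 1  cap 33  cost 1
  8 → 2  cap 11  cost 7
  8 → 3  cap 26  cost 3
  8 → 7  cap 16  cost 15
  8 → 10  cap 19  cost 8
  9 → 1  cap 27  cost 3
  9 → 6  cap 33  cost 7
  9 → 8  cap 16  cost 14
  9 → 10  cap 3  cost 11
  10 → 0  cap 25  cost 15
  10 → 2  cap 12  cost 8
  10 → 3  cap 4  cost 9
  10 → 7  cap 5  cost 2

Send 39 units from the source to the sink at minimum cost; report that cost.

shortest-cost path #1: 5→7→0→8→3 push 7 @ unit cost 21 (adds 147)
shortest-cost path #2: 5→7→4→3 push 1 @ unit cost 22 (adds 22)
shortest-cost path #3: 5→10→3 push 4 @ unit cost 23 (adds 92)
shortest-cost path #4: 5→9→8→3 push 1 @ unit cost 25 (adds 25)
shortest-cost path #5: 5→6→0→8→3 push 7 @ unit cost 26 (adds 182)
shortest-cost path #6: 5→6→0→9→8→3 push 6 @ unit cost 28 (adds 168)
shortest-cost path #7: 5→6→4→3 push 13 @ unit cost 33 (adds 429)
total cost = 1065

Minimum cost for 39 units: 1065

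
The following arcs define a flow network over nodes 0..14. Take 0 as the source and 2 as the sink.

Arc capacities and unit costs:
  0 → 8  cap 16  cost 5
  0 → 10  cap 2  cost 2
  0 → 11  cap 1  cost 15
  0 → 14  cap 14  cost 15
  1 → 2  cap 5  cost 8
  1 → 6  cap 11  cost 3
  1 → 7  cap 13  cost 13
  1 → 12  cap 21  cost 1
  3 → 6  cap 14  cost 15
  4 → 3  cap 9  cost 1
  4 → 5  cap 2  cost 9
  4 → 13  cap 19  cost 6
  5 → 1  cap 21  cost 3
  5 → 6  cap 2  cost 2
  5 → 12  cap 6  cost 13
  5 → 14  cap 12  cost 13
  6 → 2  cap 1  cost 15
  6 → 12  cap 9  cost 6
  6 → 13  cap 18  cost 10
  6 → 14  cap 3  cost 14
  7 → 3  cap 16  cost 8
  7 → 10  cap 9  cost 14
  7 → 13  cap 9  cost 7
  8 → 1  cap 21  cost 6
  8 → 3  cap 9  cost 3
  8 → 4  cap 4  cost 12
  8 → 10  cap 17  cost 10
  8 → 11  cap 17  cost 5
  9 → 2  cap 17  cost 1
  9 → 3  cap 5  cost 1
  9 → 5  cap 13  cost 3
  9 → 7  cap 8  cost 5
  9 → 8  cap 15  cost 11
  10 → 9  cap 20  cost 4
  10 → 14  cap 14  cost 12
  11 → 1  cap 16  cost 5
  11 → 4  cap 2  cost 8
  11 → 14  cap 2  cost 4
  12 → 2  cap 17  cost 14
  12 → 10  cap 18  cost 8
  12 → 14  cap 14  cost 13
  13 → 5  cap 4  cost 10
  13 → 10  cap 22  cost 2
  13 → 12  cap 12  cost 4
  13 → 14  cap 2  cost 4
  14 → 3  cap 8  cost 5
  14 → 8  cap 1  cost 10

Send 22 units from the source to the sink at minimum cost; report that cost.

shortest-cost path #1: 0→10→9→2 push 2 @ unit cost 7 (adds 14)
shortest-cost path #2: 0→8→1→2 push 5 @ unit cost 19 (adds 95)
shortest-cost path #3: 0→8→10→9→2 push 11 @ unit cost 20 (adds 220)
shortest-cost path #4: 0→11→1→8→10→9→2 push 1 @ unit cost 29 (adds 29)
shortest-cost path #5: 0→14→8→10→9→2 push 1 @ unit cost 40 (adds 40)
shortest-cost path #6: 0→14→3→6→2 push 1 @ unit cost 50 (adds 50)
shortest-cost path #7: 0→14→3→6→13→10→9→2 push 1 @ unit cost 52 (adds 52)
total cost = 500

Minimum cost for 22 units: 500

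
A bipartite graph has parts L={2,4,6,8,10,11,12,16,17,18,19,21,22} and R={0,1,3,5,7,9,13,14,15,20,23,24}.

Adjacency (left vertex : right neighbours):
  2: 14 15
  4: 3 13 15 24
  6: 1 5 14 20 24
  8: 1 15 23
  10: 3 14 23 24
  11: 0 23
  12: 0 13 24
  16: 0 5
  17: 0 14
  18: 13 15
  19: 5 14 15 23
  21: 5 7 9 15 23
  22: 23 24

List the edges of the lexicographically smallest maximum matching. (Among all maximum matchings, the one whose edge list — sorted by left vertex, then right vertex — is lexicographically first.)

Lex-smallest maximum matching: {(2,14), (4,3), (6,20), (8,1), (10,23), (11,0), (12,13), (16,5), (18,15), (21,7), (22,24)}

|M| = 11 (so the lex-smallest maximum matching has 11 edges)
process left vertices in ascending order; for each, take the smallest-labelled available neighbour that still permits 11 edges overall, or leave it unmatched if none does
lex-smallest matching: {2-14, 4-3, 6-20, 8-1, 10-23, 11-0, 12-13, 16-5, 18-15, 21-7, 22-24}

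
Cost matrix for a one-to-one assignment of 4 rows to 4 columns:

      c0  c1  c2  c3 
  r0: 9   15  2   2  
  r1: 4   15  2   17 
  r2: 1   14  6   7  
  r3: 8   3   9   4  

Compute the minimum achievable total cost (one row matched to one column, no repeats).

Minimum assignment cost: 8

optimal assignment: row0→col3 (cost 2), row1→col2 (cost 2), row2→col0 (cost 1), row3→col1 (cost 3)
total = 2 + 2 + 1 + 3 = 8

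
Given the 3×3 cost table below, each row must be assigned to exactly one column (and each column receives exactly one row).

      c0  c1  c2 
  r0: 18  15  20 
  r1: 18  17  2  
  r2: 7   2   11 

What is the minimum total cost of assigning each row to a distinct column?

Minimum assignment cost: 22

optimal assignment: row0→col0 (cost 18), row1→col2 (cost 2), row2→col1 (cost 2)
total = 18 + 2 + 2 = 22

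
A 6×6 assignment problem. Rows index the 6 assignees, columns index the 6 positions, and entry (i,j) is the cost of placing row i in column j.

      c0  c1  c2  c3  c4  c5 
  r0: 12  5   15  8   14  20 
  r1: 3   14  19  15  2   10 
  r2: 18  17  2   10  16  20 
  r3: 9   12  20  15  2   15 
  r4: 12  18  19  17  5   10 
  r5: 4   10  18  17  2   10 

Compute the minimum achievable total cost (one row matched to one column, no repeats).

Minimum assignment cost: 35

optimal assignment: row0→col3 (cost 8), row1→col0 (cost 3), row2→col2 (cost 2), row3→col4 (cost 2), row4→col5 (cost 10), row5→col1 (cost 10)
total = 8 + 3 + 2 + 2 + 10 + 10 = 35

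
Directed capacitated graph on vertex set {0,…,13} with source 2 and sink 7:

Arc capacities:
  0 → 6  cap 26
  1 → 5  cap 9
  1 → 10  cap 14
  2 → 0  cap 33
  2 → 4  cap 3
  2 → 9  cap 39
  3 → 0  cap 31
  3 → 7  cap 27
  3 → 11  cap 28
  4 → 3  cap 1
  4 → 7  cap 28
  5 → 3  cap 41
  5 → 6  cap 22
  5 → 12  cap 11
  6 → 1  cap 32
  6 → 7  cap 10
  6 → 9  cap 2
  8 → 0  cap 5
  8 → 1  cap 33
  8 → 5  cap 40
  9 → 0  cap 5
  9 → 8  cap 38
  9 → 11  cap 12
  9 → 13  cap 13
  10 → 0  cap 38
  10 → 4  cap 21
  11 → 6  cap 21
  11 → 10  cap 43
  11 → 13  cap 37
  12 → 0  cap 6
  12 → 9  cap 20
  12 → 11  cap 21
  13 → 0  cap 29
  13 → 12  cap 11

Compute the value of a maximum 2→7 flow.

Maximum flow value: 61

augment #1: 2→4→7 bottleneck 3, total now 3
augment #2: 2→0→6→7 bottleneck 10, total now 13
augment #3: 2→9→8→5→3→7 bottleneck 27, total now 40
augment #4: 2→9→11→10→4→7 bottleneck 12, total now 52
augment #5: 2→0→6→1→10→4→7 bottleneck 9, total now 61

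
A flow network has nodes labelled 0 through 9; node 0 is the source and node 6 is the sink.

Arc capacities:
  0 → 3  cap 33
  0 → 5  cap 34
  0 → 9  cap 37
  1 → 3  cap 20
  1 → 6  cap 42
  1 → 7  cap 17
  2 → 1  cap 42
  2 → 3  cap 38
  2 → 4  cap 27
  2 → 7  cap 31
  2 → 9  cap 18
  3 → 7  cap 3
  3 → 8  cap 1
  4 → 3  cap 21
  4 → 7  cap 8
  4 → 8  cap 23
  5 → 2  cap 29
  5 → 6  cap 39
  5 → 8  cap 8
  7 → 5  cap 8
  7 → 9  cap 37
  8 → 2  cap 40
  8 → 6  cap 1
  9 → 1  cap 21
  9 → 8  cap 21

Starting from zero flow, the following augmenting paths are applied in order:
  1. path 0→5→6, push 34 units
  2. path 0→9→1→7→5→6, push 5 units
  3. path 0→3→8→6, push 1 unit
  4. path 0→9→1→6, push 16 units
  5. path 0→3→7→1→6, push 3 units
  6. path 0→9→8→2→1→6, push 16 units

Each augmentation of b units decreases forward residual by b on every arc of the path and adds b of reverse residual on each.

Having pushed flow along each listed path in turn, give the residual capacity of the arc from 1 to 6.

after path 1 (0→5→6, push 34): res(1,6)=42
after path 2 (0→9→1→7→5→6, push 5): res(1,6)=42
after path 3 (0→3→8→6, push 1): res(1,6)=42
after path 4 (0→9→1→6, push 16): res(1,6)=26
after path 5 (0→3→7→1→6, push 3): res(1,6)=23
after path 6 (0→9→8→2→1→6, push 16): res(1,6)=7

Residual capacity of (1,6): 7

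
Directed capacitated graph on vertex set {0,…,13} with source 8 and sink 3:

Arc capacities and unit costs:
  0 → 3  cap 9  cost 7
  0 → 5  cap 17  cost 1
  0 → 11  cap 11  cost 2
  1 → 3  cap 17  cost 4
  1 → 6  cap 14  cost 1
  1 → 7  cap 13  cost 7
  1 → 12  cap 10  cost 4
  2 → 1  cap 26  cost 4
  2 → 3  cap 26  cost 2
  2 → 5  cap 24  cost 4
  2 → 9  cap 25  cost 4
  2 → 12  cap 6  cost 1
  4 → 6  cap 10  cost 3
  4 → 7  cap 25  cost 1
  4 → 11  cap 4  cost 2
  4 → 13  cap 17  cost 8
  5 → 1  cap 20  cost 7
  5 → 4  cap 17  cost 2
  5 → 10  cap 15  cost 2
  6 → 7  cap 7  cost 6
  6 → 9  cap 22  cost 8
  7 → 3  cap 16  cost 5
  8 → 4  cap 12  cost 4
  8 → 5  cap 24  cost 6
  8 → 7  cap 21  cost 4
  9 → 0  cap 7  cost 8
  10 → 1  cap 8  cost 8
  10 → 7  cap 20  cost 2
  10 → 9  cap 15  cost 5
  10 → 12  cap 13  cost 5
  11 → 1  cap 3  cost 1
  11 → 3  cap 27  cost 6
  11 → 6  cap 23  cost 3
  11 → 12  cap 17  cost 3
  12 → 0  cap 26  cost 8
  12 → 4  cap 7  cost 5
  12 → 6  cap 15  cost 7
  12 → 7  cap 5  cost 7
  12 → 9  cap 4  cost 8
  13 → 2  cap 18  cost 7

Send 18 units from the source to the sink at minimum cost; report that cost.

shortest-cost path #1: 8→7→3 push 16 @ unit cost 9 (adds 144)
shortest-cost path #2: 8→4→11→1→3 push 2 @ unit cost 11 (adds 22)
total cost = 166

Minimum cost for 18 units: 166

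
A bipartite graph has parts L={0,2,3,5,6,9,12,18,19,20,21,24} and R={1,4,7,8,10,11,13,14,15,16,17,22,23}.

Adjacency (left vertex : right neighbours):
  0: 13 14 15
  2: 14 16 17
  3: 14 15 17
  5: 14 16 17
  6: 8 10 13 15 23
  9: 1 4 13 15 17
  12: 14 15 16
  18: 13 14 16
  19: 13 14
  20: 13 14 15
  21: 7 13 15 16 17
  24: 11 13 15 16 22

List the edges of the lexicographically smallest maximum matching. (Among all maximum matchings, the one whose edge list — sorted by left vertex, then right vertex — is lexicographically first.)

Lex-smallest maximum matching: {(0,13), (2,14), (3,15), (5,17), (6,8), (9,1), (12,16), (21,7), (24,11)}

|M| = 9 (so the lex-smallest maximum matching has 9 edges)
process left vertices in ascending order; for each, take the smallest-labelled available neighbour that still permits 9 edges overall, or leave it unmatched if none does
lex-smallest matching: {0-13, 2-14, 3-15, 5-17, 6-8, 9-1, 12-16, 21-7, 24-11}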